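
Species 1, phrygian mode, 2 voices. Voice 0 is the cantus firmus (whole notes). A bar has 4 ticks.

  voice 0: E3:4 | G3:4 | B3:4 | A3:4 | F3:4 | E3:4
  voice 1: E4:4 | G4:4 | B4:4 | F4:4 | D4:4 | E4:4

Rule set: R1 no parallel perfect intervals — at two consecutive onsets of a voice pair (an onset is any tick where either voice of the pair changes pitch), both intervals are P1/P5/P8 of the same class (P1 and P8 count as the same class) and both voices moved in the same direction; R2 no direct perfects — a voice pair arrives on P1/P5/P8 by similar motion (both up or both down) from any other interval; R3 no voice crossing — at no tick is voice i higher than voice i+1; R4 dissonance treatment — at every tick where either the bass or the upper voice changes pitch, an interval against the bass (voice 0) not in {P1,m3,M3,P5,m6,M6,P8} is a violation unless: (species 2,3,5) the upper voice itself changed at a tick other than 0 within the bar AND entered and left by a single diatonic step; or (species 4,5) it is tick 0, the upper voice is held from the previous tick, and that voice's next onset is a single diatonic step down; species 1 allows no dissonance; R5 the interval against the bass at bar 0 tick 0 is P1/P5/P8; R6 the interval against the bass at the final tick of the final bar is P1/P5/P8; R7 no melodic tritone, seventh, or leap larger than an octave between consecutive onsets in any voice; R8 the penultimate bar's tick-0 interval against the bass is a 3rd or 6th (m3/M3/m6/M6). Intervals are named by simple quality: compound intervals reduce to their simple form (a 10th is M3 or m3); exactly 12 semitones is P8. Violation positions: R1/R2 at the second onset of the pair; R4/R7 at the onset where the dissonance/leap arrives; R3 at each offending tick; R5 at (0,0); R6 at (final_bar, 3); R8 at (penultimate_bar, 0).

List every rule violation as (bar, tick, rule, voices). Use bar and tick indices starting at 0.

bar 0: v0=E3 v1=E4 downbeat P8
bar 1: v0=G3 v1=G4 downbeat P8
bar 2: v0=B3 v1=B4 downbeat P8
bar 3: v0=A3 v1=F4 downbeat m6
bar 4: v0=F3 v1=D4 downbeat M6
bar 5: v0=E3 v1=E4 downbeat P8
  -> R1 @ bar 1 tick 0 v(0, 1): E3/E4 P8 -> G3/G4 P8 similar
  -> R1 @ bar 2 tick 0 v(0, 1): G3/G4 P8 -> B3/B4 P8 similar
  -> R7 @ bar 3 tick 0 v(1,): B4->F4 leap 6st

(1, 0, R1, (0, 1))
(2, 0, R1, (0, 1))
(3, 0, R7, (1,))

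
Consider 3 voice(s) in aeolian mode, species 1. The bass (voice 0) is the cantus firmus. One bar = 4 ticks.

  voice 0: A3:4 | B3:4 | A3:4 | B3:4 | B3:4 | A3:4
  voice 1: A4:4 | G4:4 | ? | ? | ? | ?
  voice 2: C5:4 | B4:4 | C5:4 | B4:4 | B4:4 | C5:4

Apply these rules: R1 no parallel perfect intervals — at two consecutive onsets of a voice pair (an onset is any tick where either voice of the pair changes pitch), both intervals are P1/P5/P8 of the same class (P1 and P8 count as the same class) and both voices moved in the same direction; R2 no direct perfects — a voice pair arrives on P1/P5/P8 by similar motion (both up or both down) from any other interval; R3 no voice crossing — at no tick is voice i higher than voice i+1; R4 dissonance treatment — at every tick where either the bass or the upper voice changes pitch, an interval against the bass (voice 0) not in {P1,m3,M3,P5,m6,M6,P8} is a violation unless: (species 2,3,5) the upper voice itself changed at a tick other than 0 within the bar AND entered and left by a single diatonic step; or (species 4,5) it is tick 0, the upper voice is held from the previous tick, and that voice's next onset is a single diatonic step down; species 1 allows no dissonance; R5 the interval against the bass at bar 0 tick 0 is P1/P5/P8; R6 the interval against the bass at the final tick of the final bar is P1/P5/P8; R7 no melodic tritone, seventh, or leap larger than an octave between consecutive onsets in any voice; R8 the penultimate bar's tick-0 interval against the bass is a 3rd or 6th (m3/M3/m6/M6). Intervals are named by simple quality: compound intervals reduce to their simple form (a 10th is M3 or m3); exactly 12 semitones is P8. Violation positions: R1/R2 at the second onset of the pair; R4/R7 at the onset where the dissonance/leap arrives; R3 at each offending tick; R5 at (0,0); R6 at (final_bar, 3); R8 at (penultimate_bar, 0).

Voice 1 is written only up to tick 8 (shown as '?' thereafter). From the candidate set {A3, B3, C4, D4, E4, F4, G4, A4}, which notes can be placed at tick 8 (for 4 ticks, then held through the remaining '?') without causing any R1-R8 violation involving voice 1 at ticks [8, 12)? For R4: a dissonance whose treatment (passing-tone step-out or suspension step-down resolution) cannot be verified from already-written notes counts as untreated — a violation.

{A4, C4, F4}

A3: violates R2,R7
B3: violates R4
C4: legal
D4: violates R4
E4: violates R2
F4: legal
G4: violates R4
A4: legal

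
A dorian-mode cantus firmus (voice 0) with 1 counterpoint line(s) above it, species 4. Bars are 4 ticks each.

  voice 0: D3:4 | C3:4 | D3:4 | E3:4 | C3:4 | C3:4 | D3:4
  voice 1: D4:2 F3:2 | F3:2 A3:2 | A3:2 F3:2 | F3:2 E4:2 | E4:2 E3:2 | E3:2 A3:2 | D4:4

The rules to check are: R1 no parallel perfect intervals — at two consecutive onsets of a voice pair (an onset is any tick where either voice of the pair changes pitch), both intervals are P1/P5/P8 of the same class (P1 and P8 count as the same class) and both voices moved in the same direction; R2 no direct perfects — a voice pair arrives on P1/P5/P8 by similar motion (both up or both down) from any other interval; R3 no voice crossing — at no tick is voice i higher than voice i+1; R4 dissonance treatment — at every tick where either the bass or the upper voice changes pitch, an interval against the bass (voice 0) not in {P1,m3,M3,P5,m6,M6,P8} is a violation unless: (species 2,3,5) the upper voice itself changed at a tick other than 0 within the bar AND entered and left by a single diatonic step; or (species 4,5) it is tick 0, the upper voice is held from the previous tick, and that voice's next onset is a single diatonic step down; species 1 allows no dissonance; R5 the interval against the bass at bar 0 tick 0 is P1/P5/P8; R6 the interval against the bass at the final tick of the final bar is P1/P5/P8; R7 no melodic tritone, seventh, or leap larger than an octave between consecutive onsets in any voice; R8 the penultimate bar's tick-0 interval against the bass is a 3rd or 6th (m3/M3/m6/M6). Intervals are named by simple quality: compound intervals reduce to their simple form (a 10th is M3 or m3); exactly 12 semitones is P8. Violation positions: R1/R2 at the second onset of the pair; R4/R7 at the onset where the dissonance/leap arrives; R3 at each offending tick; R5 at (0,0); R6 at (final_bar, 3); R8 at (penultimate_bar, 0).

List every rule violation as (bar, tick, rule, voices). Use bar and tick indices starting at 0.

bar 0: v0=D3 v1=D4 downbeat P8
bar 1: v0=C3 v1=F3 downbeat P4
bar 2: v0=D3 v1=A3 downbeat P5
bar 3: v0=E3 v1=F3 downbeat m2
bar 4: v0=C3 v1=E4 downbeat M3
bar 5: v0=C3 v1=E3 downbeat M3
bar 6: v0=D3 v1=D4 downbeat P8
  -> R4 @ bar 1 tick 0 v(0, 1): C3/F3 P4 untreated
  -> R4 @ bar 3 tick 0 v(0, 1): E3/F3 m2 untreated
  -> R7 @ bar 3 tick 2 v(1,): F3->E4 leap 11st
  -> R2 @ bar 6 tick 0 v(0, 1): C3/A3 M6 -> D3/D4 P8 similar

(1, 0, R4, (0, 1))
(3, 0, R4, (0, 1))
(3, 2, R7, (1,))
(6, 0, R2, (0, 1))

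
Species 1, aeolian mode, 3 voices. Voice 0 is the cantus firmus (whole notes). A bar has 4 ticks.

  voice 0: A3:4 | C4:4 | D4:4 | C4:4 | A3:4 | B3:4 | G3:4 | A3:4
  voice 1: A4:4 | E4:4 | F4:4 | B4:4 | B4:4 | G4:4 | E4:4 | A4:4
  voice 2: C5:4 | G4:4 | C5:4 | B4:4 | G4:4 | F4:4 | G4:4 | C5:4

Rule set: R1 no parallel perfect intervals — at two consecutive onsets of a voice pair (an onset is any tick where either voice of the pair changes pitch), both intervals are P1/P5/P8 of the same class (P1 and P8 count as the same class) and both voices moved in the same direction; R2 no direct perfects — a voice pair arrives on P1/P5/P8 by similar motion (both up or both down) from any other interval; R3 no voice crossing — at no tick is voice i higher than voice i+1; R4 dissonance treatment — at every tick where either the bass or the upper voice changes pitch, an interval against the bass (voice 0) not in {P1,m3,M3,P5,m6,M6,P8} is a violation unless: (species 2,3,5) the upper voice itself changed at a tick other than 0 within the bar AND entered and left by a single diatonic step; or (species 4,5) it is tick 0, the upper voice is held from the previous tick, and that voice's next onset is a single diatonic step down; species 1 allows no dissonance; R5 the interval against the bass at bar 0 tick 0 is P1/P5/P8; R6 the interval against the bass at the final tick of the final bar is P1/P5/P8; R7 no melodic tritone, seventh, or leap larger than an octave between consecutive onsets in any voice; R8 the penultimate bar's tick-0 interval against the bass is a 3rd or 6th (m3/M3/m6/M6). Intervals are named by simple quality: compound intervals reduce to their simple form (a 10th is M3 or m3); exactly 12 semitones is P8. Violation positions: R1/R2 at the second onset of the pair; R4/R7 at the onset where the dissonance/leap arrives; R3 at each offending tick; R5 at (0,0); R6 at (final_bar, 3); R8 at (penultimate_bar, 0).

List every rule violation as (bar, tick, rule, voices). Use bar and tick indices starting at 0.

(0, 0, R5, (0, 2))
(2, 0, R2, (1, 2))
(2, 0, R4, (0, 2))
(3, 0, R4, (0, 1))
(3, 0, R4, (0, 2))
(3, 0, R7, (1,))
(4, 0, R3, (1, 2))
(4, 0, R4, (0, 1))
(4, 0, R4, (0, 2))
(4, 1, R3, (1, 2))
(4, 2, R3, (1, 2))
(4, 3, R3, (1, 2))
(5, 0, R3, (1, 2))
(5, 0, R4, (0, 2))
(5, 1, R3, (1, 2))
(5, 2, R3, (1, 2))
(5, 3, R3, (1, 2))
(6, 0, R8, (0, 2))
(7, 0, R2, (0, 1))
(7, 3, R6, (0, 2))

bar 0: v0=A3 v1=A4 v2=C5 downbeat m3
bar 1: v0=C4 v1=E4 v2=G4 downbeat P5
bar 2: v0=D4 v1=F4 v2=C5 downbeat m7
bar 3: v0=C4 v1=B4 v2=B4 downbeat M7
bar 4: v0=A3 v1=B4 v2=G4 downbeat m7
bar 5: v0=B3 v1=G4 v2=F4 downbeat TT
bar 6: v0=G3 v1=E4 v2=G4 downbeat P8
bar 7: v0=A3 v1=A4 v2=C5 downbeat m3
  -> R5 @ bar 0 tick 0 v(0, 2): opens on m3
  -> R2 @ bar 2 tick 0 v(1, 2): E4/G4 m3 -> F4/C5 P5 similar
  -> R4 @ bar 2 tick 0 v(0, 2): D4/C5 m7 untreated
  -> R4 @ bar 3 tick 0 v(0, 1): C4/B4 M7 untreated
  -> R4 @ bar 3 tick 0 v(0, 2): C4/B4 M7 untreated
  -> R7 @ bar 3 tick 0 v(1,): F4->B4 leap 6st
  -> R3 @ bar 4 tick 0 v(1, 2): B4 above G4
  -> R4 @ bar 4 tick 0 v(0, 1): A3/B4 M2 untreated
  -> R4 @ bar 4 tick 0 v(0, 2): A3/G4 m7 untreated
  -> R3 @ bar 4 tick 1 v(1, 2): B4 above G4
  -> R3 @ bar 4 tick 2 v(1, 2): B4 above G4
  -> R3 @ bar 4 tick 3 v(1, 2): B4 above G4
  -> R3 @ bar 5 tick 0 v(1, 2): G4 above F4
  -> R4 @ bar 5 tick 0 v(0, 2): B3/F4 TT untreated
  -> R3 @ bar 5 tick 1 v(1, 2): G4 above F4
  -> R3 @ bar 5 tick 2 v(1, 2): G4 above F4
  -> R3 @ bar 5 tick 3 v(1, 2): G4 above F4
  -> R8 @ bar 6 tick 0 v(0, 2): penult P8 not 3rd/6th
  -> R2 @ bar 7 tick 0 v(0, 1): G3/E4 M6 -> A3/A4 P8 similar
  -> R6 @ bar 7 tick 3 v(0, 2): closes on m3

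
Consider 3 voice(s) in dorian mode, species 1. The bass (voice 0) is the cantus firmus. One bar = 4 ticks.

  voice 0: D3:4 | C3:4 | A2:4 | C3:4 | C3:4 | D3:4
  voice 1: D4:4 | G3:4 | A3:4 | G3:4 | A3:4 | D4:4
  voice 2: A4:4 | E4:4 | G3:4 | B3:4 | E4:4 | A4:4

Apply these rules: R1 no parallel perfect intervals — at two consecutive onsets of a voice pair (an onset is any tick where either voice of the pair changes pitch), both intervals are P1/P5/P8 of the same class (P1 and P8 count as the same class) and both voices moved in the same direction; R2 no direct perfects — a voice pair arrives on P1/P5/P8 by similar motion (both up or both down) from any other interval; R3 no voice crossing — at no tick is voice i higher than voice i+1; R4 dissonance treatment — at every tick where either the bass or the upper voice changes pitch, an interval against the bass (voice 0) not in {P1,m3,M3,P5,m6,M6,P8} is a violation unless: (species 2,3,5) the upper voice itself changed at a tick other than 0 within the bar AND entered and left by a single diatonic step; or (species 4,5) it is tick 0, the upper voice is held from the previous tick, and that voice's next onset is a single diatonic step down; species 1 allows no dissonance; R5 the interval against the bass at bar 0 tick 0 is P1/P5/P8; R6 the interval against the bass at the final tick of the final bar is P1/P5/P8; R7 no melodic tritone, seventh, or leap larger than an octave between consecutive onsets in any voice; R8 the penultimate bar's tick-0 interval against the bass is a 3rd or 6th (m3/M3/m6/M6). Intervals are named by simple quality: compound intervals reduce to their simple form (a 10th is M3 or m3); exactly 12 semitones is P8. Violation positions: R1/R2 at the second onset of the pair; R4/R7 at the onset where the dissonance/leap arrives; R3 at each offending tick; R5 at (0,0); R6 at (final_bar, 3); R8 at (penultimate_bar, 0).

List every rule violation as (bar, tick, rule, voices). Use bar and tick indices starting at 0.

(1, 0, R2, (0, 1))
(2, 0, R3, (1, 2))
(2, 0, R4, (0, 2))
(2, 1, R3, (1, 2))
(2, 2, R3, (1, 2))
(2, 3, R3, (1, 2))
(3, 0, R4, (0, 2))
(4, 0, R2, (1, 2))
(5, 0, R1, (1, 2))
(5, 0, R2, (0, 1))
(5, 0, R2, (0, 2))

bar 0: v0=D3 v1=D4 v2=A4 downbeat P5
bar 1: v0=C3 v1=G3 v2=E4 downbeat M3
bar 2: v0=A2 v1=A3 v2=G3 downbeat m7
bar 3: v0=C3 v1=G3 v2=B3 downbeat M7
bar 4: v0=C3 v1=A3 v2=E4 downbeat M3
bar 5: v0=D3 v1=D4 v2=A4 downbeat P5
  -> R2 @ bar 1 tick 0 v(0, 1): D3/D4 P8 -> C3/G3 P5 similar
  -> R3 @ bar 2 tick 0 v(1, 2): A3 above G3
  -> R4 @ bar 2 tick 0 v(0, 2): A2/G3 m7 untreated
  -> R3 @ bar 2 tick 1 v(1, 2): A3 above G3
  -> R3 @ bar 2 tick 2 v(1, 2): A3 above G3
  -> R3 @ bar 2 tick 3 v(1, 2): A3 above G3
  -> R4 @ bar 3 tick 0 v(0, 2): C3/B3 M7 untreated
  -> R2 @ bar 4 tick 0 v(1, 2): G3/B3 M3 -> A3/E4 P5 similar
  -> R1 @ bar 5 tick 0 v(1, 2): A3/E4 P5 -> D4/A4 P5 similar
  -> R2 @ bar 5 tick 0 v(0, 1): C3/A3 M6 -> D3/D4 P8 similar
  -> R2 @ bar 5 tick 0 v(0, 2): C3/E4 M3 -> D3/A4 P5 similar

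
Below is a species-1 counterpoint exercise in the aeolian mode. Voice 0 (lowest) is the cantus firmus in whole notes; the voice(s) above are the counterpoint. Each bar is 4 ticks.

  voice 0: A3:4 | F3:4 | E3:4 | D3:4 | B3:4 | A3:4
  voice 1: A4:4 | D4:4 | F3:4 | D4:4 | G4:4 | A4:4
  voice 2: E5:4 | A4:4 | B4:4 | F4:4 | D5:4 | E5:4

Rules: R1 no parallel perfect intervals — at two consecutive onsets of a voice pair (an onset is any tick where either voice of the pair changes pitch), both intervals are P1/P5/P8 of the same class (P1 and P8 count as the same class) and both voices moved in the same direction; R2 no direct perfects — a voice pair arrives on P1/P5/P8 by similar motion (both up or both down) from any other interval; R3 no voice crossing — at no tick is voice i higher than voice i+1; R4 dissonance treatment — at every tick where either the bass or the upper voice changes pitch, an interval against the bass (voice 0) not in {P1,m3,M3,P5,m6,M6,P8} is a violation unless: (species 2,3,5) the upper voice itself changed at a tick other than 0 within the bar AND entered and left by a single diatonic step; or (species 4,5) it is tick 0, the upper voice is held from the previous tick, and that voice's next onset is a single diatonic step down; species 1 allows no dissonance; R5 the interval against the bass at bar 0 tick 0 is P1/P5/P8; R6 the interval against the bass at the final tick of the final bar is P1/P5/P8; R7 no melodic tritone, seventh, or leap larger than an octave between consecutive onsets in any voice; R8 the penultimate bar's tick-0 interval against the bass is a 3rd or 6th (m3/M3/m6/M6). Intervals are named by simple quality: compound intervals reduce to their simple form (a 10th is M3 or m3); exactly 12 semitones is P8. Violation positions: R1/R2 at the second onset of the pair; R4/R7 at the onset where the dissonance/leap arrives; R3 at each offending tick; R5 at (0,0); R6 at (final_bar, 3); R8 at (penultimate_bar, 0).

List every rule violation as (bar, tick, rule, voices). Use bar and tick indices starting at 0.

(1, 0, R1, (1, 2))
(2, 0, R4, (0, 1))
(3, 0, R7, (2,))
(4, 0, R2, (1, 2))
(5, 0, R1, (1, 2))

bar 0: v0=A3 v1=A4 v2=E5 downbeat P5
bar 1: v0=F3 v1=D4 v2=A4 downbeat M3
bar 2: v0=E3 v1=F3 v2=B4 downbeat P5
bar 3: v0=D3 v1=D4 v2=F4 downbeat m3
bar 4: v0=B3 v1=G4 v2=D5 downbeat m3
bar 5: v0=A3 v1=A4 v2=E5 downbeat P5
  -> R1 @ bar 1 tick 0 v(1, 2): A4/E5 P5 -> D4/A4 P5 similar
  -> R4 @ bar 2 tick 0 v(0, 1): E3/F3 m2 untreated
  -> R7 @ bar 3 tick 0 v(2,): B4->F4 leap 6st
  -> R2 @ bar 4 tick 0 v(1, 2): D4/F4 m3 -> G4/D5 P5 similar
  -> R1 @ bar 5 tick 0 v(1, 2): G4/D5 P5 -> A4/E5 P5 similar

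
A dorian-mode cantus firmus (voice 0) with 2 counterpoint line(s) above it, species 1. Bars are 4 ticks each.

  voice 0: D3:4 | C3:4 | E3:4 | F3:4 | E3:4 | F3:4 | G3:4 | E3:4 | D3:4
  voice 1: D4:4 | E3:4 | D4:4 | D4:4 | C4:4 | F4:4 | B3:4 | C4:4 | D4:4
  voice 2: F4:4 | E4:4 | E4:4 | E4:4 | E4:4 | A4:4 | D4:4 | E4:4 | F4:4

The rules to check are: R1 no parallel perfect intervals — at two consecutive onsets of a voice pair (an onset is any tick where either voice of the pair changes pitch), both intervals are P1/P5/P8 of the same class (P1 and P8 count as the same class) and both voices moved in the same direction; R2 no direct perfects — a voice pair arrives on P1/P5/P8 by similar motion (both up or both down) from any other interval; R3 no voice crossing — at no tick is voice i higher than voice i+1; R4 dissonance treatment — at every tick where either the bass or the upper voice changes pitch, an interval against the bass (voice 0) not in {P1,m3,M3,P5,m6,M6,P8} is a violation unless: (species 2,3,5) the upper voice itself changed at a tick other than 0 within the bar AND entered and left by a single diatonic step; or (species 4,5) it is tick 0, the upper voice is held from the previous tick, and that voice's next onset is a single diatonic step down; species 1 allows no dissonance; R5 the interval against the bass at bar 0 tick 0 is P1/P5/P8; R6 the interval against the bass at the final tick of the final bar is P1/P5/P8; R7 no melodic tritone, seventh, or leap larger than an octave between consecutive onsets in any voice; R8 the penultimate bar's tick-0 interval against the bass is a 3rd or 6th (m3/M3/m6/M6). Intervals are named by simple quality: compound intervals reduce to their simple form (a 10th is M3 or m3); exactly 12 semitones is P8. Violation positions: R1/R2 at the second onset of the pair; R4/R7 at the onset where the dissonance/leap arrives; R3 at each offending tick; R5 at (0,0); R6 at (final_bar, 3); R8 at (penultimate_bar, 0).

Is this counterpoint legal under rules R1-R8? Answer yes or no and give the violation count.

bar 0: v0=D3 v1=D4 v2=F4 (m3)
bar 1: v0=C3 v1=E3 v2=E4 (M3)
bar 2: v0=E3 v1=D4 v2=E4 (P8)
bar 3: v0=F3 v1=D4 v2=E4 (M7)
bar 4: v0=E3 v1=C4 v2=E4 (P8)
bar 5: v0=F3 v1=F4 v2=A4 (M3)
bar 6: v0=G3 v1=B3 v2=D4 (P5)
bar 7: v0=E3 v1=C4 v2=E4 (P8)
bar 8: v0=D3 v1=D4 v2=F4 (m3)
  R5 @ bar0.0: opens on m3
  R2 @ bar1.0: D4/F4 m3 -> E3/E4 P8 similar
  R7 @ bar1.0: D4->E3 leap 10st
  R4 @ bar2.0: E3/D4 m7 untreated
  R7 @ bar2.0: E3->D4 leap 10st
  R4 @ bar3.0: F3/E4 M7 untreated
  R2 @ bar5.0: E3/C4 m6 -> F3/F4 P8 similar
  R7 @ bar6.0: F4->B3 leap 6st
  R8 @ bar7.0: penult P8 not 3rd/6th
  R6 @ bar8.3: closes on m3

No (10 violations)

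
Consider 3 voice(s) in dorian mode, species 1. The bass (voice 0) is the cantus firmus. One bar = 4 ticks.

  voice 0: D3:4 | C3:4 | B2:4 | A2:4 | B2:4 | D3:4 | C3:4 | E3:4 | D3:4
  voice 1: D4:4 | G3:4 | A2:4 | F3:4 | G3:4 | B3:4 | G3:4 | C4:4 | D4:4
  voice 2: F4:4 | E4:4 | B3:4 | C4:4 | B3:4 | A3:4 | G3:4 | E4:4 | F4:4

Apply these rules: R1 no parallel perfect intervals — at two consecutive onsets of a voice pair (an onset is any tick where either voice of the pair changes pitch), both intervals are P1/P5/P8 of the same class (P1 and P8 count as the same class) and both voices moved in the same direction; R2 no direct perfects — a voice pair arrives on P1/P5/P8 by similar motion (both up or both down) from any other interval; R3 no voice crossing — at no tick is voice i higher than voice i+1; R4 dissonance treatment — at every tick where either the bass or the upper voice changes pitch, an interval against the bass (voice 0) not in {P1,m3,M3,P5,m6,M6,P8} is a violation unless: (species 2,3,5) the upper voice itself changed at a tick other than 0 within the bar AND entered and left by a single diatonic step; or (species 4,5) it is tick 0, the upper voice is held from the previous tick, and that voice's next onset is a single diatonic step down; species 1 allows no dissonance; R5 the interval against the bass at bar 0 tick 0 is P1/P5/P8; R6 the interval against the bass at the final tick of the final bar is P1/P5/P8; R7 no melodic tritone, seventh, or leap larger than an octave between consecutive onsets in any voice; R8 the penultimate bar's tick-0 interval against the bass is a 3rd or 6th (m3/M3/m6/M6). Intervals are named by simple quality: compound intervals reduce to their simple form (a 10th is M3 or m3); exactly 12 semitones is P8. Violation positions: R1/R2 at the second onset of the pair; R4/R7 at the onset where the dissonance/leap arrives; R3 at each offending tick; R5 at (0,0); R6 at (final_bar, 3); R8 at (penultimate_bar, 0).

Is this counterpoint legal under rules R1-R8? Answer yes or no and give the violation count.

No (20 violations)

bar 0: v0=D3 v1=D4 v2=F4 (m3)
bar 1: v0=C3 v1=G3 v2=E4 (M3)
bar 2: v0=B2 v1=A2 v2=B3 (P8)
bar 3: v0=A2 v1=F3 v2=C4 (m3)
bar 4: v0=B2 v1=G3 v2=B3 (P8)
bar 5: v0=D3 v1=B3 v2=A3 (P5)
bar 6: v0=C3 v1=G3 v2=G3 (P5)
bar 7: v0=E3 v1=C4 v2=E4 (P8)
bar 8: v0=D3 v1=D4 v2=F4 (m3)
  R5 @ bar0.0: opens on m3
  R2 @ bar1.0: D3/D4 P8 -> C3/G3 P5 similar
  R2 @ bar2.0: C3/E4 M3 -> B2/B3 P8 similar
  R3 @ bar2.0: B2 above A2
  R4 @ bar2.0: B2/A2 M2 untreated
  R7 @ bar2.0: G3->A2 leap 10st
  R3 @ bar2.1: B2 above A2
  R3 @ bar2.2: B2 above A2
  R3 @ bar2.3: B2 above A2
  R2 @ bar3.0: A2/B3 M2 -> F3/C4 P5 similar
  R3 @ bar5.0: B3 above A3
  R3 @ bar5.1: B3 above A3
  R3 @ bar5.2: B3 above A3
  R3 @ bar5.3: B3 above A3
  R1 @ bar6.0: D3/A3 P5 -> C3/G3 P5 similar
  R2 @ bar6.0: D3/B3 M6 -> C3/G3 P5 similar
  R2 @ bar6.0: B3/A3 M2 -> G3/G3 P1 similar
  R2 @ bar7.0: C3/G3 P5 -> E3/E4 P8 similar
  R8 @ bar7.0: penult P8 not 3rd/6th
  R6 @ bar8.3: closes on m3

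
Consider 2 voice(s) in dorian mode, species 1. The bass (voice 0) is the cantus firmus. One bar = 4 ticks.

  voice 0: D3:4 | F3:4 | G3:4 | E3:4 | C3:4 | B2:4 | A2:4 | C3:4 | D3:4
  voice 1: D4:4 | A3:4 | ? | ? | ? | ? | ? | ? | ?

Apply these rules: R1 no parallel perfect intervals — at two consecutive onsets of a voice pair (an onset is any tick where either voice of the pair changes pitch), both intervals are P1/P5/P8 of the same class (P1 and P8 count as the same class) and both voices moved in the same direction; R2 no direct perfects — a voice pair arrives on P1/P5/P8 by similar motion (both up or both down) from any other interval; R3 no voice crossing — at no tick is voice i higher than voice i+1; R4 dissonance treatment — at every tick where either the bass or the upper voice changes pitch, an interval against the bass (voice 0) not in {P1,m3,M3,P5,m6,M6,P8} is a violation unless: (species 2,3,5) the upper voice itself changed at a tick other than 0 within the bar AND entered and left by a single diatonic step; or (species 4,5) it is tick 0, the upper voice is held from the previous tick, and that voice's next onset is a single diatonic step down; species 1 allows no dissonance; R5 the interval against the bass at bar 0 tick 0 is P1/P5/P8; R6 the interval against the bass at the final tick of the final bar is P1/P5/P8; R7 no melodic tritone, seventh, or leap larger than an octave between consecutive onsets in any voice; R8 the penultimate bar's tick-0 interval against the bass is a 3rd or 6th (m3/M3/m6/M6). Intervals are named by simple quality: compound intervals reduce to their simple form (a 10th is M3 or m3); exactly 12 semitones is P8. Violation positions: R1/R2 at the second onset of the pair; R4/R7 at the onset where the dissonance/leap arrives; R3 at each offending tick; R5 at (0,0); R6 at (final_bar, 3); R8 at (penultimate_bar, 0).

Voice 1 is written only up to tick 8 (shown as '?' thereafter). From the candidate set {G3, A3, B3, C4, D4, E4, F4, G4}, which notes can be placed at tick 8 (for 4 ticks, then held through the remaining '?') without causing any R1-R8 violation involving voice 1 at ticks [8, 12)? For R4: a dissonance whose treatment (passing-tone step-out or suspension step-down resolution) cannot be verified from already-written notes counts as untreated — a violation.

G3: legal
A3: violates R4
B3: legal
C4: violates R4
D4: violates R2
E4: legal
F4: violates R4
G4: violates R2,R7

{B3, E4, G3}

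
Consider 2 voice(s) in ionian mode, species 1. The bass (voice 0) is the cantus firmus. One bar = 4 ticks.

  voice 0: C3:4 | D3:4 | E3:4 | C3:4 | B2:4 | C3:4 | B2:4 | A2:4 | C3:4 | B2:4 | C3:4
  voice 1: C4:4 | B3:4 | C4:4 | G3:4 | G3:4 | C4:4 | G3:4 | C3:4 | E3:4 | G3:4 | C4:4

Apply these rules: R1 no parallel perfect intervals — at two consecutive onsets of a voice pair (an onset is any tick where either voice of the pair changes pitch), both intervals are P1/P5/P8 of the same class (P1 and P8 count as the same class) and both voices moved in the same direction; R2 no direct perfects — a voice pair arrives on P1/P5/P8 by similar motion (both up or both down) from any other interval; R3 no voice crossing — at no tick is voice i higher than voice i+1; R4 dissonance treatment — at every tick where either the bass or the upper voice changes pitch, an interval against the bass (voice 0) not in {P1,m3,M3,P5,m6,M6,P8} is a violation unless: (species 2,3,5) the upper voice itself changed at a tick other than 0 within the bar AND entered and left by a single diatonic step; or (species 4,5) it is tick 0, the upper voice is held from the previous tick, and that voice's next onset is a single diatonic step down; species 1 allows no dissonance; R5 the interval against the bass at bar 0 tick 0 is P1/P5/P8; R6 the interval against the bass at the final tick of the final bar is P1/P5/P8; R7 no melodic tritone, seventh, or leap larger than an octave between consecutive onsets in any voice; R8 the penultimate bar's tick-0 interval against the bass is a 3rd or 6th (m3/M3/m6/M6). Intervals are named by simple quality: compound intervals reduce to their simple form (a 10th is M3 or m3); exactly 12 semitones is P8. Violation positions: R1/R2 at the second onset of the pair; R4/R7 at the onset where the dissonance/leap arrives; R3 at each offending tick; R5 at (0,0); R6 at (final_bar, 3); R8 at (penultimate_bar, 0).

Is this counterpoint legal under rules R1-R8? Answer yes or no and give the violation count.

No (3 violations)

bar 0: v0=C3 v1=C4 (P8)
bar 1: v0=D3 v1=B3 (M6)
bar 2: v0=E3 v1=C4 (m6)
bar 3: v0=C3 v1=G3 (P5)
bar 4: v0=B2 v1=G3 (m6)
bar 5: v0=C3 v1=C4 (P8)
bar 6: v0=B2 v1=G3 (m6)
bar 7: v0=A2 v1=C3 (m3)
bar 8: v0=C3 v1=E3 (M3)
bar 9: v0=B2 v1=G3 (m6)
bar 10: v0=C3 v1=C4 (P8)
  R2 @ bar3.0: E3/C4 m6 -> C3/G3 P5 similar
  R2 @ bar5.0: B2/G3 m6 -> C3/C4 P8 similar
  R2 @ bar10.0: B2/G3 m6 -> C3/C4 P8 similar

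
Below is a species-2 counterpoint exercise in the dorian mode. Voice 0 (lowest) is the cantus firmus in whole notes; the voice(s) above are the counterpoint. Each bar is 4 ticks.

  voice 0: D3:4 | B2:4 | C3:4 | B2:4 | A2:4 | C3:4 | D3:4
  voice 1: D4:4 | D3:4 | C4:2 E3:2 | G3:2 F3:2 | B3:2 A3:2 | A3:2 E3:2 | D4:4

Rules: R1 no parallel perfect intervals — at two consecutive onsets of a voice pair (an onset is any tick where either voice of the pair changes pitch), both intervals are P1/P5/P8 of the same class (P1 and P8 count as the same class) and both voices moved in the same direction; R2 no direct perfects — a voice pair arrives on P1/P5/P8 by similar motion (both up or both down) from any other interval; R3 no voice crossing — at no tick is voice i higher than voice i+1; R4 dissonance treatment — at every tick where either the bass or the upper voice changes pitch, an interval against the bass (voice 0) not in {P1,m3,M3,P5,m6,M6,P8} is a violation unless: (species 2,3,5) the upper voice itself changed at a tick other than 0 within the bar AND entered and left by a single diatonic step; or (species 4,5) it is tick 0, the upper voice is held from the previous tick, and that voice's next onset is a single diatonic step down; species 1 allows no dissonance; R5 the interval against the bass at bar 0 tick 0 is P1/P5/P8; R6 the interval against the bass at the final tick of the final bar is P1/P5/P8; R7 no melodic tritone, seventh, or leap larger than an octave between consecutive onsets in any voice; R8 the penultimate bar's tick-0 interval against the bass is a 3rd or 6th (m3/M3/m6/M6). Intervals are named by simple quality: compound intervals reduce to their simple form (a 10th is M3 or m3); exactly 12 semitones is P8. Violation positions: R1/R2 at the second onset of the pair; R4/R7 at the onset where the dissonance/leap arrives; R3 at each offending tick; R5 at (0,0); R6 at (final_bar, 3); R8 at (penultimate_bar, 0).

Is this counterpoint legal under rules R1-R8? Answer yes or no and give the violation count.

No (7 violations)

bar 0: v0=D3 v1=D4 (P8)
bar 1: v0=B2 v1=D3 (m3)
bar 2: v0=C3 v1=C4 (P8)
bar 3: v0=B2 v1=G3 (m6)
bar 4: v0=A2 v1=B3 (M2)
bar 5: v0=C3 v1=A3 (M6)
bar 6: v0=D3 v1=D4 (P8)
  R2 @ bar2.0: B2/D3 m3 -> C3/C4 P8 similar
  R7 @ bar2.0: D3->C4 leap 10st
  R4 @ bar3.2: B2/F3 TT untreated
  R4 @ bar4.0: A2/B3 M2 untreated
  R7 @ bar4.0: F3->B3 leap 6st
  R2 @ bar6.0: C3/E3 M3 -> D3/D4 P8 similar
  R7 @ bar6.0: E3->D4 leap 10st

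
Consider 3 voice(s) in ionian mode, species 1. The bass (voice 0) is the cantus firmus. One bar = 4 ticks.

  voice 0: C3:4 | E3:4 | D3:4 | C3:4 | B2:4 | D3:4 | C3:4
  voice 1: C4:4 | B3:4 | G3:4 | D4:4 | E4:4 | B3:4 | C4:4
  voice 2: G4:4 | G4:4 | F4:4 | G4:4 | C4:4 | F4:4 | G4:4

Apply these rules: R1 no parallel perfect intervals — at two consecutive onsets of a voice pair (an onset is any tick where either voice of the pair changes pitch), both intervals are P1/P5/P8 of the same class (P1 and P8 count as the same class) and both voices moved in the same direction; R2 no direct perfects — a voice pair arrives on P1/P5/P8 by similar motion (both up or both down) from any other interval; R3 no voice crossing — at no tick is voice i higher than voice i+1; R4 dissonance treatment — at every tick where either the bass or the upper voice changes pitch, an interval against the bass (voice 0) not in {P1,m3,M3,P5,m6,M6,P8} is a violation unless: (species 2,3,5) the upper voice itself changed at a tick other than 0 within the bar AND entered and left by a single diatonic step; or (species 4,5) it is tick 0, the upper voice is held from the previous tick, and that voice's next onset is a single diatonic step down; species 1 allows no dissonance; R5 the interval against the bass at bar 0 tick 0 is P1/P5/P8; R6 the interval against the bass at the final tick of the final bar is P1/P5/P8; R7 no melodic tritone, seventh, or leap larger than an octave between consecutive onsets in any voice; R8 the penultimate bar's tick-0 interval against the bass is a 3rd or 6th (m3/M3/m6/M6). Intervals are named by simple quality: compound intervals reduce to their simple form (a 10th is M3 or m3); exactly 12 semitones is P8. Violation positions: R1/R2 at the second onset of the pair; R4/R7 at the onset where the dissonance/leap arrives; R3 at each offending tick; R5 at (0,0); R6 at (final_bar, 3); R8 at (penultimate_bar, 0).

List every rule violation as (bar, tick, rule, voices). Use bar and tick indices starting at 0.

bar 0: v0=C3 v1=C4 v2=G4 downbeat P5
bar 1: v0=E3 v1=B3 v2=G4 downbeat m3
bar 2: v0=D3 v1=G3 v2=F4 downbeat m3
bar 3: v0=C3 v1=D4 v2=G4 downbeat P5
bar 4: v0=B2 v1=E4 v2=C4 downbeat m2
bar 5: v0=D3 v1=B3 v2=F4 downbeat m3
bar 6: v0=C3 v1=C4 v2=G4 downbeat P5
  -> R4 @ bar 2 tick 0 v(0, 1): D3/G3 P4 untreated
  -> R4 @ bar 3 tick 0 v(0, 1): C3/D4 M2 untreated
  -> R3 @ bar 4 tick 0 v(1, 2): E4 above C4
  -> R4 @ bar 4 tick 0 v(0, 1): B2/E4 P4 untreated
  -> R4 @ bar 4 tick 0 v(0, 2): B2/C4 m2 untreated
  -> R3 @ bar 4 tick 1 v(1, 2): E4 above C4
  -> R3 @ bar 4 tick 2 v(1, 2): E4 above C4
  -> R3 @ bar 4 tick 3 v(1, 2): E4 above C4
  -> R2 @ bar 6 tick 0 v(1, 2): B3/F4 TT -> C4/G4 P5 similar

(2, 0, R4, (0, 1))
(3, 0, R4, (0, 1))
(4, 0, R3, (1, 2))
(4, 0, R4, (0, 1))
(4, 0, R4, (0, 2))
(4, 1, R3, (1, 2))
(4, 2, R3, (1, 2))
(4, 3, R3, (1, 2))
(6, 0, R2, (1, 2))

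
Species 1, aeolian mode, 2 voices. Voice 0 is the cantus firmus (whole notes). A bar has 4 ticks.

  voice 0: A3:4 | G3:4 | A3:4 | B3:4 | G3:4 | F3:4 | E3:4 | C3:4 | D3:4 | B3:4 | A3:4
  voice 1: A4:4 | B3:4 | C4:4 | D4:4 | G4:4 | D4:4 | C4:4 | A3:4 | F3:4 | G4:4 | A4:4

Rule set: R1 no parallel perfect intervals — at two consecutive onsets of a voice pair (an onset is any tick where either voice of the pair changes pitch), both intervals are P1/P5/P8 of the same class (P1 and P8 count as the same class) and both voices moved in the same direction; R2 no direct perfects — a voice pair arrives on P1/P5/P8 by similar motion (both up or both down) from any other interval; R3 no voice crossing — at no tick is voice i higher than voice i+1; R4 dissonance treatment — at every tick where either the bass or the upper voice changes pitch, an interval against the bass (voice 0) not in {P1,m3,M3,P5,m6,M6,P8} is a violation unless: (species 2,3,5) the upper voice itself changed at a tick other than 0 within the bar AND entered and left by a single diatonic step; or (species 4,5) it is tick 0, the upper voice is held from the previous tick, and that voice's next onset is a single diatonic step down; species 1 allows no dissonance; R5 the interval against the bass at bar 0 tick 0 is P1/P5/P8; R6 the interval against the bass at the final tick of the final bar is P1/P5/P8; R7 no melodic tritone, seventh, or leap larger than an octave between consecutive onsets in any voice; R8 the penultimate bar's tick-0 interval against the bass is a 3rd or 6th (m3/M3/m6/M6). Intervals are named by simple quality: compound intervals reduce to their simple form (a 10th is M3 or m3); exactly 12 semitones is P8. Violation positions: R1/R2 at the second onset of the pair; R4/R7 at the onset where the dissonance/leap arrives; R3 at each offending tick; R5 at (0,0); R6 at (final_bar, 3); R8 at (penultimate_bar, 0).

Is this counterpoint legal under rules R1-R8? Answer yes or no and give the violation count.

bar 0: v0=A3 v1=A4 (P8)
bar 1: v0=G3 v1=B3 (M3)
bar 2: v0=A3 v1=C4 (m3)
bar 3: v0=B3 v1=D4 (m3)
bar 4: v0=G3 v1=G4 (P8)
bar 5: v0=F3 v1=D4 (M6)
bar 6: v0=E3 v1=C4 (m6)
bar 7: v0=C3 v1=A3 (M6)
bar 8: v0=D3 v1=F3 (m3)
bar 9: v0=B3 v1=G4 (m6)
bar 10: v0=A3 v1=A4 (P8)
  R7 @ bar1.0: A4->B3 leap 10st
  R7 @ bar9.0: F3->G4 leap 14st

No (2 violations)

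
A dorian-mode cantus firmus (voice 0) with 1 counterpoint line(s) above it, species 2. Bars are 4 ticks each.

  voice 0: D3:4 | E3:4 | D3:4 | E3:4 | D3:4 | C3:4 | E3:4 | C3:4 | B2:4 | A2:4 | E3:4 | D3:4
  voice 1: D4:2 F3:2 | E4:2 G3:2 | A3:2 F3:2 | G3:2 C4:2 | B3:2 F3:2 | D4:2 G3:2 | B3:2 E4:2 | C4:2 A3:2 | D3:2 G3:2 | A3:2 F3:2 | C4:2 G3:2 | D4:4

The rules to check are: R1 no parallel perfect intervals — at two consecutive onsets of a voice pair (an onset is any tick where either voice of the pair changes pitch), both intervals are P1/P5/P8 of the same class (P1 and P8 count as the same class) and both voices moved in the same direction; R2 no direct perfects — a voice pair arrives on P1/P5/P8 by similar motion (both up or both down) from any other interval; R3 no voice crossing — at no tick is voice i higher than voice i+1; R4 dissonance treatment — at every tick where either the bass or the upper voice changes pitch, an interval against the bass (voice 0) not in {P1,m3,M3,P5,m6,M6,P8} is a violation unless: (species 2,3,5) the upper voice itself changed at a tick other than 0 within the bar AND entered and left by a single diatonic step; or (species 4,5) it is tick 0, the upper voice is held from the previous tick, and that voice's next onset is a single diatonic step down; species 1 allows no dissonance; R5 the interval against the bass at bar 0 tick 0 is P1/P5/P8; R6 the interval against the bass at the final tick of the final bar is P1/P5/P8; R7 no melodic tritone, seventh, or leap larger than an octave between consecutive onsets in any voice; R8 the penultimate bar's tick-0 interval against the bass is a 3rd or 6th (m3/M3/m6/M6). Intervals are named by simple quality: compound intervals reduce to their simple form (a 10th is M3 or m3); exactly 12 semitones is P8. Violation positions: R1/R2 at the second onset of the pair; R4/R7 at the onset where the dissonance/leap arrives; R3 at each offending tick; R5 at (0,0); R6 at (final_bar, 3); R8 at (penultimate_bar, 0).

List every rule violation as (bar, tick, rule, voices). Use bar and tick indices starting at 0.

bar 0: v0=D3 v1=D4 downbeat P8
bar 1: v0=E3 v1=E4 downbeat P8
bar 2: v0=D3 v1=A3 downbeat P5
bar 3: v0=E3 v1=G3 downbeat m3
bar 4: v0=D3 v1=B3 downbeat M6
bar 5: v0=C3 v1=D4 downbeat M2
bar 6: v0=E3 v1=B3 downbeat P5
bar 7: v0=C3 v1=C4 downbeat P8
bar 8: v0=B2 v1=D3 downbeat m3
bar 9: v0=A2 v1=A3 downbeat P8
bar 10: v0=E3 v1=C4 downbeat m6
bar 11: v0=D3 v1=D4 downbeat P8
  -> R2 @ bar 1 tick 0 v(0, 1): D3/F3 m3 -> E3/E4 P8 similar
  -> R7 @ bar 1 tick 0 v(1,): F3->E4 leap 11st
  -> R7 @ bar 4 tick 2 v(1,): B3->F3 leap 6st
  -> R4 @ bar 5 tick 0 v(0, 1): C3/D4 M2 untreated
  -> R1 @ bar 6 tick 0 v(0, 1): C3/G3 P5 -> E3/B3 P5 similar
  -> R1 @ bar 7 tick 0 v(0, 1): E3/E4 P8 -> C3/C4 P8 similar

(1, 0, R2, (0, 1))
(1, 0, R7, (1,))
(4, 2, R7, (1,))
(5, 0, R4, (0, 1))
(6, 0, R1, (0, 1))
(7, 0, R1, (0, 1))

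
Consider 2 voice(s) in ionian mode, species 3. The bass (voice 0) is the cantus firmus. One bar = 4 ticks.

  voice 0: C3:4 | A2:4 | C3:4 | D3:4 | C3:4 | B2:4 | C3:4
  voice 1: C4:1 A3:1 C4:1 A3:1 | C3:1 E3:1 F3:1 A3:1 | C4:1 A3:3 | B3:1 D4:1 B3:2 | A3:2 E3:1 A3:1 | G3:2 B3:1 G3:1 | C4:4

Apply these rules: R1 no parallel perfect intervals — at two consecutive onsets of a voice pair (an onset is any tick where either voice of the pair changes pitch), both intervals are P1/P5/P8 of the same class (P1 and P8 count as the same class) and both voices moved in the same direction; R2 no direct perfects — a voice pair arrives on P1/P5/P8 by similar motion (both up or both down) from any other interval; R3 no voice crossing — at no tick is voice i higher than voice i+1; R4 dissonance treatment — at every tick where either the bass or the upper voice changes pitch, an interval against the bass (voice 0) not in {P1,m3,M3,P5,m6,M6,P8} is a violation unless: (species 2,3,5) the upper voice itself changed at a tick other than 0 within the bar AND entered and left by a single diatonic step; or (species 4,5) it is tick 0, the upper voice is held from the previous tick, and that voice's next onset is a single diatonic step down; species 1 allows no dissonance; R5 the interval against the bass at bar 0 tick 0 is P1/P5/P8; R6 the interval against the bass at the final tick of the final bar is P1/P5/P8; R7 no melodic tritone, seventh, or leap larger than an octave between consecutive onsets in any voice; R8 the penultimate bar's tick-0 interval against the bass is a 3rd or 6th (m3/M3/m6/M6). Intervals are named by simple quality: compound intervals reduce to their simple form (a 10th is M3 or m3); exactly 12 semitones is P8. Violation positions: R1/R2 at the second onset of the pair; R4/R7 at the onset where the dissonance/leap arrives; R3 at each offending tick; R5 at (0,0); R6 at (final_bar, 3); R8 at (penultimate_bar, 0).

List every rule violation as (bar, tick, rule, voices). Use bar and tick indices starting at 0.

(2, 0, R1, (0, 1))
(6, 0, R2, (0, 1))

bar 0: v0=C3 v1=C4 downbeat P8
bar 1: v0=A2 v1=C3 downbeat m3
bar 2: v0=C3 v1=C4 downbeat P8
bar 3: v0=D3 v1=B3 downbeat M6
bar 4: v0=C3 v1=A3 downbeat M6
bar 5: v0=B2 v1=G3 downbeat m6
bar 6: v0=C3 v1=C4 downbeat P8
  -> R1 @ bar 2 tick 0 v(0, 1): A2/A3 P8 -> C3/C4 P8 similar
  -> R2 @ bar 6 tick 0 v(0, 1): B2/G3 m6 -> C3/C4 P8 similar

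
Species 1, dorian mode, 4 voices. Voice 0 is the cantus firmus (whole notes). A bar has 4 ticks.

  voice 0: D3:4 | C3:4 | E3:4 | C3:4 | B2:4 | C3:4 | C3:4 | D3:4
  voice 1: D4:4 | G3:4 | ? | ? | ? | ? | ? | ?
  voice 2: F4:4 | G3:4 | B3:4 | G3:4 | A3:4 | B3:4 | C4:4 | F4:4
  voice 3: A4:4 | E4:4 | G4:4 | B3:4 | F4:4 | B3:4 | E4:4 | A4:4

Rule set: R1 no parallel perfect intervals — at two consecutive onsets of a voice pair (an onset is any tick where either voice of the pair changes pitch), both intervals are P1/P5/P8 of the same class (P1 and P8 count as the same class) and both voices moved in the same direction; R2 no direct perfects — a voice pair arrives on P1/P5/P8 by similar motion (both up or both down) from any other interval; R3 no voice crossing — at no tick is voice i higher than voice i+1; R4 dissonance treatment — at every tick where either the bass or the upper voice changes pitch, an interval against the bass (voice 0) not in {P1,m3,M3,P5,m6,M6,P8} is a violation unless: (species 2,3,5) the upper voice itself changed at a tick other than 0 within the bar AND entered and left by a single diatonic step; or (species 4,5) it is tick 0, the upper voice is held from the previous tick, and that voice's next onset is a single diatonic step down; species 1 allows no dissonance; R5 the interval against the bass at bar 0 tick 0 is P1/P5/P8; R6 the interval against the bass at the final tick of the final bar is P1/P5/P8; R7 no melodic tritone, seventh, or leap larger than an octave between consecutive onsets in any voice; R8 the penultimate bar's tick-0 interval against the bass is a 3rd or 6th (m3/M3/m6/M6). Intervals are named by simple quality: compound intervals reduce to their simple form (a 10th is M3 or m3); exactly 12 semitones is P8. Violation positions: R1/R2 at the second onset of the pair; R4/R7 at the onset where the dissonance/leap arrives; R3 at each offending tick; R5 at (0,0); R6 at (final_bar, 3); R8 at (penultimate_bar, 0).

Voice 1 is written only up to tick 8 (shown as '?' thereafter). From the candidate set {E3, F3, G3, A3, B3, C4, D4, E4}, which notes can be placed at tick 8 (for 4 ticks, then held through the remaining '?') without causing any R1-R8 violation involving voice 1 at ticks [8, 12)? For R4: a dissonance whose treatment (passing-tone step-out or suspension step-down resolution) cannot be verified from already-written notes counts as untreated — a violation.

{E3, G3}

E3: legal
F3: violates R4
G3: legal
A3: violates R4
B3: violates R1
C4: violates R2,R3
D4: violates R3,R4
E4: violates R2,R3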